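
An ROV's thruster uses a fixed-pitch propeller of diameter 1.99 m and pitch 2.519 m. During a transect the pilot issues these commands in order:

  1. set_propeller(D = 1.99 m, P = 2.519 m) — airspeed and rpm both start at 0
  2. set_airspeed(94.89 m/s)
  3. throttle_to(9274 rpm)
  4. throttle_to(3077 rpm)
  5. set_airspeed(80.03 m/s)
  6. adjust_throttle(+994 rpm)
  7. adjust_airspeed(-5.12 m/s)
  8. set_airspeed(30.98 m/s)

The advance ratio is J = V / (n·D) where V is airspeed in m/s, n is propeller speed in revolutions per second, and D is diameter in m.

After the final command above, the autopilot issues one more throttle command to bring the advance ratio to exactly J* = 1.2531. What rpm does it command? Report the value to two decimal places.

set_propeller: D = 1.99 m, P = 2.519 m (p = P/D = 1.265829); state ← (V=0, rpm=0)
set_airspeed(94.89): V ← 94.89 m/s
throttle_to(9274): rpm ← 9274
throttle_to(3077): rpm ← 3077
set_airspeed(80.03): V ← 80.03 m/s
adjust_throttle(+994): rpm ← 3077 +994 = 4071
adjust_airspeed(-5.12): V ← 80.03 -5.12 = 74.91 m/s
set_airspeed(30.98): V ← 30.98 m/s
final state: V = 30.98 m/s, rpm = 4071 → n = rpm/60 = 67.850000 rev/s
target J* = 1.2531; solve J* = V/(n·D) for n: n = V/(J*·D) = 30.98/(1.2531 × 1.99) = 12.423461 rev/s
rpm = 60·n = 745.407670

rpm = 745.41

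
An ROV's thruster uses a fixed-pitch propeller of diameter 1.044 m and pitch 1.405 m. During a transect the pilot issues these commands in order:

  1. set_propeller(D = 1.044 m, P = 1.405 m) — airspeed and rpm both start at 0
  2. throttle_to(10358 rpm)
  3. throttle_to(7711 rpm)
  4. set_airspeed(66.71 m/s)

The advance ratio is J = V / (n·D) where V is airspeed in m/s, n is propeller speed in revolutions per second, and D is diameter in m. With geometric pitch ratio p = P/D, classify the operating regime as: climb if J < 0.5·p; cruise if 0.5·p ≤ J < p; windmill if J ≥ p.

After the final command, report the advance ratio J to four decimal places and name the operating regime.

J = 0.4972, regime = climb

set_propeller: D = 1.044 m, P = 1.405 m (p = P/D = 1.345785); state ← (V=0, rpm=0)
throttle_to(10358): rpm ← 10358
throttle_to(7711): rpm ← 7711
set_airspeed(66.71): V ← 66.71 m/s
final state: V = 66.71 m/s, rpm = 7711 → n = rpm/60 = 128.516667 rev/s
J = V / (n·D) = 66.71 / (128.516667 × 1.044) = 0.497200
regime bands: climb J<0.6729 | cruise [0.6729, 1.3458) | windmill J≥1.3458
J = 0.4972 → climb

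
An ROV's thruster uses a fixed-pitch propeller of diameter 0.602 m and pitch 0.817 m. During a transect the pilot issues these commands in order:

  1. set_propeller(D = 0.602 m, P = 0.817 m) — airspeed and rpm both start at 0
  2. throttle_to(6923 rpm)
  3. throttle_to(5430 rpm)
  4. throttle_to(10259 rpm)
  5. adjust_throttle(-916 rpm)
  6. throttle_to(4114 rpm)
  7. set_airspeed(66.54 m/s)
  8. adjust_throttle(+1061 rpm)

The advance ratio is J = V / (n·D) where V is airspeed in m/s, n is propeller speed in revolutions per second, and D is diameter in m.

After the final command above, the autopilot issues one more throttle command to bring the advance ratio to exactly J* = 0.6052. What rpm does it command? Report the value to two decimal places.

rpm = 10958.19

set_propeller: D = 0.602 m, P = 0.817 m (p = P/D = 1.357143); state ← (V=0, rpm=0)
throttle_to(6923): rpm ← 6923
throttle_to(5430): rpm ← 5430
throttle_to(10259): rpm ← 10259
adjust_throttle(-916): rpm ← 10259 -916 = 9343
throttle_to(4114): rpm ← 4114
set_airspeed(66.54): V ← 66.54 m/s
adjust_throttle(+1061): rpm ← 4114 +1061 = 5175
final state: V = 66.54 m/s, rpm = 5175 → n = rpm/60 = 86.250000 rev/s
target J* = 0.6052; solve J* = V/(n·D) for n: n = V/(J*·D) = 66.54/(0.6052 × 0.602) = 182.636420 rev/s
rpm = 60·n = 10958.185208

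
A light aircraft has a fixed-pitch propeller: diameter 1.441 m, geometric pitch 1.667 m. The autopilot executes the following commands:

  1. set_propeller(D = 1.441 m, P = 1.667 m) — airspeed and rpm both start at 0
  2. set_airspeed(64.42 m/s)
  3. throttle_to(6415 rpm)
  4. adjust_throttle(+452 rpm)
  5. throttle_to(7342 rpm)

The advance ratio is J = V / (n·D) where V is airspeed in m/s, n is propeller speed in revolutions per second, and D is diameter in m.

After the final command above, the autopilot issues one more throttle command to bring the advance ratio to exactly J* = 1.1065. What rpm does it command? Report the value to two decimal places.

rpm = 2424.13

set_propeller: D = 1.441 m, P = 1.667 m (p = P/D = 1.156836); state ← (V=0, rpm=0)
set_airspeed(64.42): V ← 64.42 m/s
throttle_to(6415): rpm ← 6415
adjust_throttle(+452): rpm ← 6415 +452 = 6867
throttle_to(7342): rpm ← 7342
final state: V = 64.42 m/s, rpm = 7342 → n = rpm/60 = 122.366667 rev/s
target J* = 1.1065; solve J* = V/(n·D) for n: n = V/(J*·D) = 64.42/(1.1065 × 1.441) = 40.402229 rev/s
rpm = 60·n = 2424.133715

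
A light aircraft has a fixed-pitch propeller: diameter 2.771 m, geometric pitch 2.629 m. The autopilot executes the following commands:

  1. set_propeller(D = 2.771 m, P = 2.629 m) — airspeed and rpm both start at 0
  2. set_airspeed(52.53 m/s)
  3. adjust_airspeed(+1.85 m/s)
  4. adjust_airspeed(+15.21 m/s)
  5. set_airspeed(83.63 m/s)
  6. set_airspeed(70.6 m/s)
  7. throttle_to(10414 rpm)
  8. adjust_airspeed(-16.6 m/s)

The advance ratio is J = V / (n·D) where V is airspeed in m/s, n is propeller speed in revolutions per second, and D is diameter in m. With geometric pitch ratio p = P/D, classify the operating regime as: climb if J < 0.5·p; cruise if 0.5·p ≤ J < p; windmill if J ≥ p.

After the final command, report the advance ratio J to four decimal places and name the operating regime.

set_propeller: D = 2.771 m, P = 2.629 m (p = P/D = 0.948755); state ← (V=0, rpm=0)
set_airspeed(52.53): V ← 52.53 m/s
adjust_airspeed(+1.85): V ← 52.53 +1.85 = 54.38 m/s
adjust_airspeed(+15.21): V ← 54.38 +15.21 = 69.59 m/s
set_airspeed(83.63): V ← 83.63 m/s
set_airspeed(70.6): V ← 70.6 m/s
throttle_to(10414): rpm ← 10414
adjust_airspeed(-16.6): V ← 70.6 -16.6 = 54 m/s
final state: V = 54 m/s, rpm = 10414 → n = rpm/60 = 173.566667 rev/s
J = V / (n·D) = 54 / (173.566667 × 2.771) = 0.112277
regime bands: climb J<0.4744 | cruise [0.4744, 0.9488) | windmill J≥0.9488
J = 0.1123 → climb

J = 0.1123, regime = climb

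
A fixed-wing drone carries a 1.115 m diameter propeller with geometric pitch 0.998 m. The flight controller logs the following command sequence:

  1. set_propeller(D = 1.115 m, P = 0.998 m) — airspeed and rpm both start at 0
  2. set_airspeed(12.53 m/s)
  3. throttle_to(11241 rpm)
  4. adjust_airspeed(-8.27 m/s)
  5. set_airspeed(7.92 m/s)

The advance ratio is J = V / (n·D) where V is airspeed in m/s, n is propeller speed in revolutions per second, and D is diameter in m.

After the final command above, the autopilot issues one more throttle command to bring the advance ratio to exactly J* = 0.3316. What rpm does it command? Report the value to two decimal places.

set_propeller: D = 1.115 m, P = 0.998 m (p = P/D = 0.895067); state ← (V=0, rpm=0)
set_airspeed(12.53): V ← 12.53 m/s
throttle_to(11241): rpm ← 11241
adjust_airspeed(-8.27): V ← 12.53 -8.27 = 4.26 m/s
set_airspeed(7.92): V ← 7.92 m/s
final state: V = 7.92 m/s, rpm = 11241 → n = rpm/60 = 187.350000 rev/s
target J* = 0.3316; solve J* = V/(n·D) for n: n = V/(J*·D) = 7.92/(0.3316 × 1.115) = 21.420805 rev/s
rpm = 60·n = 1285.248314

rpm = 1285.25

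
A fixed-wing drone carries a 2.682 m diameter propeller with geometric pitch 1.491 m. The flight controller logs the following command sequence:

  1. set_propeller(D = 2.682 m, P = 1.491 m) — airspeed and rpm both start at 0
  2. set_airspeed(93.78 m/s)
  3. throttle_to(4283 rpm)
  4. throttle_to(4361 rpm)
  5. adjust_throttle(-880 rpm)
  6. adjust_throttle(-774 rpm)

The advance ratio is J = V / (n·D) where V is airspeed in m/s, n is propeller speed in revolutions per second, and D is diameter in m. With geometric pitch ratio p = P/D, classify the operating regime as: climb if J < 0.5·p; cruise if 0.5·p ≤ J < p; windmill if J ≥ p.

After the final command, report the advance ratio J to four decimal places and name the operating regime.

set_propeller: D = 2.682 m, P = 1.491 m (p = P/D = 0.555928); state ← (V=0, rpm=0)
set_airspeed(93.78): V ← 93.78 m/s
throttle_to(4283): rpm ← 4283
throttle_to(4361): rpm ← 4361
adjust_throttle(-880): rpm ← 4361 -880 = 3481
adjust_throttle(-774): rpm ← 3481 -774 = 2707
final state: V = 93.78 m/s, rpm = 2707 → n = rpm/60 = 45.116667 rev/s
J = V / (n·D) = 93.78 / (45.116667 × 2.682) = 0.775023
regime bands: climb J<0.2780 | cruise [0.2780, 0.5559) | windmill J≥0.5559
J = 0.7750 → windmill

J = 0.7750, regime = windmill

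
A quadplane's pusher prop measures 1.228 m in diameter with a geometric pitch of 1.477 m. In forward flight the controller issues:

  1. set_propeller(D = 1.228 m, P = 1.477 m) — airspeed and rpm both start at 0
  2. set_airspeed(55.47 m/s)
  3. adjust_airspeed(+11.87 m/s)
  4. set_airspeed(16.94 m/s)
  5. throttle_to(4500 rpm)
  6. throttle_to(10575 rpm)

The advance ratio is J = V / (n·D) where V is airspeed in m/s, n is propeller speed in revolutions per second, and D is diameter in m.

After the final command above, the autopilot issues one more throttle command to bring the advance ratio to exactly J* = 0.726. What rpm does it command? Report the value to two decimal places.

set_propeller: D = 1.228 m, P = 1.477 m (p = P/D = 1.202769); state ← (V=0, rpm=0)
set_airspeed(55.47): V ← 55.47 m/s
adjust_airspeed(+11.87): V ← 55.47 +11.87 = 67.34 m/s
set_airspeed(16.94): V ← 16.94 m/s
throttle_to(4500): rpm ← 4500
throttle_to(10575): rpm ← 10575
final state: V = 16.94 m/s, rpm = 10575 → n = rpm/60 = 176.250000 rev/s
target J* = 0.726; solve J* = V/(n·D) for n: n = V/(J*·D) = 16.94/(0.726 × 1.228) = 19.001086 rev/s
rpm = 60·n = 1140.065147

rpm = 1140.07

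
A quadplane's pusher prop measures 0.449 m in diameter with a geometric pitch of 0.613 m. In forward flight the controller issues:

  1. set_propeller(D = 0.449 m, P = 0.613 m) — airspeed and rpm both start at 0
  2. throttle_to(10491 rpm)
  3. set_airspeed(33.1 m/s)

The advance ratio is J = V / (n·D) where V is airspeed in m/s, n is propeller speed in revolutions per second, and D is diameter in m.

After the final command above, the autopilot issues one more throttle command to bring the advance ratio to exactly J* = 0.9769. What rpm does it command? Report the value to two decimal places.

rpm = 4527.75

set_propeller: D = 0.449 m, P = 0.613 m (p = P/D = 1.365256); state ← (V=0, rpm=0)
throttle_to(10491): rpm ← 10491
set_airspeed(33.1): V ← 33.1 m/s
final state: V = 33.1 m/s, rpm = 10491 → n = rpm/60 = 174.850000 rev/s
target J* = 0.9769; solve J* = V/(n·D) for n: n = V/(J*·D) = 33.1/(0.9769 × 0.449) = 75.462562 rev/s
rpm = 60·n = 4527.753694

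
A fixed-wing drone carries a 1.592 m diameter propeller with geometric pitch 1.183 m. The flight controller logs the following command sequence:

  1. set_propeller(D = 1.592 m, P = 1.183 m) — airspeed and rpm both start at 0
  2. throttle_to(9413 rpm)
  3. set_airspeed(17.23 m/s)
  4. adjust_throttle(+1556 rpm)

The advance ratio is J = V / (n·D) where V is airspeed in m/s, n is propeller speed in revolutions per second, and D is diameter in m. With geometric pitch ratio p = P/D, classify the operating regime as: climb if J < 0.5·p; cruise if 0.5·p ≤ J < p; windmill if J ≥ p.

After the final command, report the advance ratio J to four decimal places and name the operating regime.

J = 0.0592, regime = climb

set_propeller: D = 1.592 m, P = 1.183 m (p = P/D = 0.743090); state ← (V=0, rpm=0)
throttle_to(9413): rpm ← 9413
set_airspeed(17.23): V ← 17.23 m/s
adjust_throttle(+1556): rpm ← 9413 +1556 = 10969
final state: V = 17.23 m/s, rpm = 10969 → n = rpm/60 = 182.816667 rev/s
J = V / (n·D) = 17.23 / (182.816667 × 1.592) = 0.059201
regime bands: climb J<0.3715 | cruise [0.3715, 0.7431) | windmill J≥0.7431
J = 0.0592 → climb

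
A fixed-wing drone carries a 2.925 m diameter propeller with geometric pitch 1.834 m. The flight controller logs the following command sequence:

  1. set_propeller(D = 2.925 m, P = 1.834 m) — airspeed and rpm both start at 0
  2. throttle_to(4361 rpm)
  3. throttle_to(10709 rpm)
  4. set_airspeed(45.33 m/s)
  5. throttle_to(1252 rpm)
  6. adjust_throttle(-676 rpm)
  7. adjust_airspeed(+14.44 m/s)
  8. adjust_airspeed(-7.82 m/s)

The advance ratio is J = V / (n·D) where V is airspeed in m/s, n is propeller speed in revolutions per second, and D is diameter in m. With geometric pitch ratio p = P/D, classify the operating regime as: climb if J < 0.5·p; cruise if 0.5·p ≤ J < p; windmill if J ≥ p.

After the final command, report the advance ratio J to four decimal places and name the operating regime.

J = 1.8501, regime = windmill

set_propeller: D = 2.925 m, P = 1.834 m (p = P/D = 0.627009); state ← (V=0, rpm=0)
throttle_to(4361): rpm ← 4361
throttle_to(10709): rpm ← 10709
set_airspeed(45.33): V ← 45.33 m/s
throttle_to(1252): rpm ← 1252
adjust_throttle(-676): rpm ← 1252 -676 = 576
adjust_airspeed(+14.44): V ← 45.33 +14.44 = 59.77 m/s
adjust_airspeed(-7.82): V ← 59.77 -7.82 = 51.95 m/s
final state: V = 51.95 m/s, rpm = 576 → n = rpm/60 = 9.600000 rev/s
J = V / (n·D) = 51.95 / (9.600000 × 2.925) = 1.850071
regime bands: climb J<0.3135 | cruise [0.3135, 0.6270) | windmill J≥0.6270
J = 1.8501 → windmill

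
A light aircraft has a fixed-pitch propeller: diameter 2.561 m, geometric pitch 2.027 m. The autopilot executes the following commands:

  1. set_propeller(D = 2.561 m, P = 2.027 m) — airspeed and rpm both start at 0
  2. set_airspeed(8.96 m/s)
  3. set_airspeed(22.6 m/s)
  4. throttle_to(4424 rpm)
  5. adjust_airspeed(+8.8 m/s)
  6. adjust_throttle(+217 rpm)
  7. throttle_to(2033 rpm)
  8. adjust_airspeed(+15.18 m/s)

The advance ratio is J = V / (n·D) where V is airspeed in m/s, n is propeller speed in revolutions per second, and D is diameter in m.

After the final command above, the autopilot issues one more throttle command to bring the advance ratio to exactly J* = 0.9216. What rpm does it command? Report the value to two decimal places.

rpm = 1184.13

set_propeller: D = 2.561 m, P = 2.027 m (p = P/D = 0.791488); state ← (V=0, rpm=0)
set_airspeed(8.96): V ← 8.96 m/s
set_airspeed(22.6): V ← 22.6 m/s
throttle_to(4424): rpm ← 4424
adjust_airspeed(+8.8): V ← 22.6 +8.8 = 31.4 m/s
adjust_throttle(+217): rpm ← 4424 +217 = 4641
throttle_to(2033): rpm ← 2033
adjust_airspeed(+15.18): V ← 31.4 +15.18 = 46.58 m/s
final state: V = 46.58 m/s, rpm = 2033 → n = rpm/60 = 33.883333 rev/s
target J* = 0.9216; solve J* = V/(n·D) for n: n = V/(J*·D) = 46.58/(0.9216 × 2.561) = 19.735468 rev/s
rpm = 60·n = 1184.128108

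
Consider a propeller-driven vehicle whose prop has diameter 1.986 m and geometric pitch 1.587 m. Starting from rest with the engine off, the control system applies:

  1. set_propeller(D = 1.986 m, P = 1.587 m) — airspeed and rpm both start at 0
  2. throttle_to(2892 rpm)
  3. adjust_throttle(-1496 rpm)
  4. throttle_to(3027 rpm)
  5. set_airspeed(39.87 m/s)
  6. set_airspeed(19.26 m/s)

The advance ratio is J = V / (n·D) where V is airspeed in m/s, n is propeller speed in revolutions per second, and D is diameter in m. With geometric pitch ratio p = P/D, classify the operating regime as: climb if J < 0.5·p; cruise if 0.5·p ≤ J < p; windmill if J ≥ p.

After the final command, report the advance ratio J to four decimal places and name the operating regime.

set_propeller: D = 1.986 m, P = 1.587 m (p = P/D = 0.799094); state ← (V=0, rpm=0)
throttle_to(2892): rpm ← 2892
adjust_throttle(-1496): rpm ← 2892 -1496 = 1396
throttle_to(3027): rpm ← 3027
set_airspeed(39.87): V ← 39.87 m/s
set_airspeed(19.26): V ← 19.26 m/s
final state: V = 19.26 m/s, rpm = 3027 → n = rpm/60 = 50.450000 rev/s
J = V / (n·D) = 19.26 / (50.450000 × 1.986) = 0.192228
regime bands: climb J<0.3995 | cruise [0.3995, 0.7991) | windmill J≥0.7991
J = 0.1922 → climb

J = 0.1922, regime = climb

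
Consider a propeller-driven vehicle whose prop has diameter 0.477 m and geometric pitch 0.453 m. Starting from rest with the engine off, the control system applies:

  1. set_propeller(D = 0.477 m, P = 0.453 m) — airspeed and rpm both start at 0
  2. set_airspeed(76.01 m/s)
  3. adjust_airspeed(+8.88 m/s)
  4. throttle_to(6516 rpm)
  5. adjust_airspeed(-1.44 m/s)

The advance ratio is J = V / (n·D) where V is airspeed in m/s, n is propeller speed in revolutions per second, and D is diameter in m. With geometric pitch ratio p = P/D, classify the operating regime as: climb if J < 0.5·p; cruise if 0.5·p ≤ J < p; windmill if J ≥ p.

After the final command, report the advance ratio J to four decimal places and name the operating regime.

J = 1.6109, regime = windmill

set_propeller: D = 0.477 m, P = 0.453 m (p = P/D = 0.949686); state ← (V=0, rpm=0)
set_airspeed(76.01): V ← 76.01 m/s
adjust_airspeed(+8.88): V ← 76.01 +8.88 = 84.89 m/s
throttle_to(6516): rpm ← 6516
adjust_airspeed(-1.44): V ← 84.89 -1.44 = 83.45 m/s
final state: V = 83.45 m/s, rpm = 6516 → n = rpm/60 = 108.600000 rev/s
J = V / (n·D) = 83.45 / (108.600000 × 0.477) = 1.610935
regime bands: climb J<0.4748 | cruise [0.4748, 0.9497) | windmill J≥0.9497
J = 1.6109 → windmill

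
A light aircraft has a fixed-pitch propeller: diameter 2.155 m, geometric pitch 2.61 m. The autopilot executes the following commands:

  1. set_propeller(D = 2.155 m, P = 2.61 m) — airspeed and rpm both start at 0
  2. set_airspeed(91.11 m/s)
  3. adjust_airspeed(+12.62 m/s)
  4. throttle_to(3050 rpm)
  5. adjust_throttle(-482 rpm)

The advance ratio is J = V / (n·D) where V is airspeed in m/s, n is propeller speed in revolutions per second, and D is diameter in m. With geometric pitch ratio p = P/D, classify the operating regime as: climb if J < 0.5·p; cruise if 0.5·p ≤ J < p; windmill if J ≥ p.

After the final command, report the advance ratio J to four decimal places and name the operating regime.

set_propeller: D = 2.155 m, P = 2.61 m (p = P/D = 1.211137); state ← (V=0, rpm=0)
set_airspeed(91.11): V ← 91.11 m/s
adjust_airspeed(+12.62): V ← 91.11 +12.62 = 103.73 m/s
throttle_to(3050): rpm ← 3050
adjust_throttle(-482): rpm ← 3050 -482 = 2568
final state: V = 103.73 m/s, rpm = 2568 → n = rpm/60 = 42.800000 rev/s
J = V / (n·D) = 103.73 / (42.800000 × 2.155) = 1.124640
regime bands: climb J<0.6056 | cruise [0.6056, 1.2111) | windmill J≥1.2111
J = 1.1246 → cruise

J = 1.1246, regime = cruise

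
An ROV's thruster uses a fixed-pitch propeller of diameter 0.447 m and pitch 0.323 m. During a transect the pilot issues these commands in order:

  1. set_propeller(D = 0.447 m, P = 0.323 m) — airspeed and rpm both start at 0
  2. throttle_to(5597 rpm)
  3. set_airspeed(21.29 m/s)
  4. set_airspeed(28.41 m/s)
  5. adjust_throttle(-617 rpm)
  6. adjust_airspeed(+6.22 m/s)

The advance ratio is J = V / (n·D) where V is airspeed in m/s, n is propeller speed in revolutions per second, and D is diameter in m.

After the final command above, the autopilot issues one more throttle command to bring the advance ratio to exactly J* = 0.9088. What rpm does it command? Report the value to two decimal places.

rpm = 5114.79

set_propeller: D = 0.447 m, P = 0.323 m (p = P/D = 0.722595); state ← (V=0, rpm=0)
throttle_to(5597): rpm ← 5597
set_airspeed(21.29): V ← 21.29 m/s
set_airspeed(28.41): V ← 28.41 m/s
adjust_throttle(-617): rpm ← 5597 -617 = 4980
adjust_airspeed(+6.22): V ← 28.41 +6.22 = 34.63 m/s
final state: V = 34.63 m/s, rpm = 4980 → n = rpm/60 = 83.000000 rev/s
target J* = 0.9088; solve J* = V/(n·D) for n: n = V/(J*·D) = 34.63/(0.9088 × 0.447) = 85.246518 rev/s
rpm = 60·n = 5114.791096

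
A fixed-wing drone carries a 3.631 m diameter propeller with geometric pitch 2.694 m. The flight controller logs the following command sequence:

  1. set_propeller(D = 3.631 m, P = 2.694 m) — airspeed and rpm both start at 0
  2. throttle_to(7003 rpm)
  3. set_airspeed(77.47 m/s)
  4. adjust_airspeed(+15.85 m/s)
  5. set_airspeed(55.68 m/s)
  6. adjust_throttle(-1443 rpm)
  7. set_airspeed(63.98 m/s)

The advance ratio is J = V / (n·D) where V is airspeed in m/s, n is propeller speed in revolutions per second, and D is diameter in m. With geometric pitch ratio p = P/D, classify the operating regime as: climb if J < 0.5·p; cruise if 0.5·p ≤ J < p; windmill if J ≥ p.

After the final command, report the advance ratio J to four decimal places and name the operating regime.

J = 0.1901, regime = climb

set_propeller: D = 3.631 m, P = 2.694 m (p = P/D = 0.741944); state ← (V=0, rpm=0)
throttle_to(7003): rpm ← 7003
set_airspeed(77.47): V ← 77.47 m/s
adjust_airspeed(+15.85): V ← 77.47 +15.85 = 93.32 m/s
set_airspeed(55.68): V ← 55.68 m/s
adjust_throttle(-1443): rpm ← 7003 -1443 = 5560
set_airspeed(63.98): V ← 63.98 m/s
final state: V = 63.98 m/s, rpm = 5560 → n = rpm/60 = 92.666667 rev/s
J = V / (n·D) = 63.98 / (92.666667 × 3.631) = 0.190149
regime bands: climb J<0.3710 | cruise [0.3710, 0.7419) | windmill J≥0.7419
J = 0.1901 → climb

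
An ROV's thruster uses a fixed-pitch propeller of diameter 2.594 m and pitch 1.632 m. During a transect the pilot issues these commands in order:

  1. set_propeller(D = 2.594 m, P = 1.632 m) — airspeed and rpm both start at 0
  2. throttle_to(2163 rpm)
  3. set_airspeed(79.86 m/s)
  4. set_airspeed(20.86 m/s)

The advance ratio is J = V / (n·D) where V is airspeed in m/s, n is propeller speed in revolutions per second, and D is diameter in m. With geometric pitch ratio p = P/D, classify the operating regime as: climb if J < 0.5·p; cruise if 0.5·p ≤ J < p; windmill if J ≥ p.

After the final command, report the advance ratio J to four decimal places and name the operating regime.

set_propeller: D = 2.594 m, P = 1.632 m (p = P/D = 0.629144); state ← (V=0, rpm=0)
throttle_to(2163): rpm ← 2163
set_airspeed(79.86): V ← 79.86 m/s
set_airspeed(20.86): V ← 20.86 m/s
final state: V = 20.86 m/s, rpm = 2163 → n = rpm/60 = 36.050000 rev/s
J = V / (n·D) = 20.86 / (36.050000 × 2.594) = 0.223069
regime bands: climb J<0.3146 | cruise [0.3146, 0.6291) | windmill J≥0.6291
J = 0.2231 → climb

J = 0.2231, regime = climb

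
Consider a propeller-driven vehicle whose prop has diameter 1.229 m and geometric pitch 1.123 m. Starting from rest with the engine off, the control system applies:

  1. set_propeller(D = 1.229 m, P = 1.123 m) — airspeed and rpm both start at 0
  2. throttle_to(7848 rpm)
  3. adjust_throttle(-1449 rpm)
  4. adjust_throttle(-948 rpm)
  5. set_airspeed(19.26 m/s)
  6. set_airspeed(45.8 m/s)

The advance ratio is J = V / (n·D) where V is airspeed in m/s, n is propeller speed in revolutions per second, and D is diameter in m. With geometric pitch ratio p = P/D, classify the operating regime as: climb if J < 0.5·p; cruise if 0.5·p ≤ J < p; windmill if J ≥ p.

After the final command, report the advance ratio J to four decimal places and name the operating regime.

J = 0.4102, regime = climb

set_propeller: D = 1.229 m, P = 1.123 m (p = P/D = 0.913751); state ← (V=0, rpm=0)
throttle_to(7848): rpm ← 7848
adjust_throttle(-1449): rpm ← 7848 -1449 = 6399
adjust_throttle(-948): rpm ← 6399 -948 = 5451
set_airspeed(19.26): V ← 19.26 m/s
set_airspeed(45.8): V ← 45.8 m/s
final state: V = 45.8 m/s, rpm = 5451 → n = rpm/60 = 90.850000 rev/s
J = V / (n·D) = 45.8 / (90.850000 × 1.229) = 0.410193
regime bands: climb J<0.4569 | cruise [0.4569, 0.9138) | windmill J≥0.9138
J = 0.4102 → climb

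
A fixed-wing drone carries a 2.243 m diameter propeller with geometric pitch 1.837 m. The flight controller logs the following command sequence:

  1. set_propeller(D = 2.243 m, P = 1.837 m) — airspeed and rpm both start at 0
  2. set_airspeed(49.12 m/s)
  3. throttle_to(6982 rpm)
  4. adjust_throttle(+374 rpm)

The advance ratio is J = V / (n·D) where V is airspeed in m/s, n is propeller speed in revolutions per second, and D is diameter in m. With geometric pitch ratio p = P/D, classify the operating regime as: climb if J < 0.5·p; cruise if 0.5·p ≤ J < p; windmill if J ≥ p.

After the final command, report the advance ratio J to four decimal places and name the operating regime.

J = 0.1786, regime = climb

set_propeller: D = 2.243 m, P = 1.837 m (p = P/D = 0.818992); state ← (V=0, rpm=0)
set_airspeed(49.12): V ← 49.12 m/s
throttle_to(6982): rpm ← 6982
adjust_throttle(+374): rpm ← 6982 +374 = 7356
final state: V = 49.12 m/s, rpm = 7356 → n = rpm/60 = 122.600000 rev/s
J = V / (n·D) = 49.12 / (122.600000 × 2.243) = 0.178624
regime bands: climb J<0.4095 | cruise [0.4095, 0.8190) | windmill J≥0.8190
J = 0.1786 → climb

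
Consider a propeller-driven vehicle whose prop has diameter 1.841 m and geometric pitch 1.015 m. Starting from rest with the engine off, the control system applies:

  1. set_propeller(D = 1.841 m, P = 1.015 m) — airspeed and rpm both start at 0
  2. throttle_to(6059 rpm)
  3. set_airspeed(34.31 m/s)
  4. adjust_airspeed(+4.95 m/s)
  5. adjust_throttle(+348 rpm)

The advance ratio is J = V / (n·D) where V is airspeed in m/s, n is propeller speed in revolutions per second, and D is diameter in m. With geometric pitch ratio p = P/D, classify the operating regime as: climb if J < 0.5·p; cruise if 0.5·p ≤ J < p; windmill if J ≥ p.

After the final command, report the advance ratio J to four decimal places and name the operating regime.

set_propeller: D = 1.841 m, P = 1.015 m (p = P/D = 0.551331); state ← (V=0, rpm=0)
throttle_to(6059): rpm ← 6059
set_airspeed(34.31): V ← 34.31 m/s
adjust_airspeed(+4.95): V ← 34.31 +4.95 = 39.26 m/s
adjust_throttle(+348): rpm ← 6059 +348 = 6407
final state: V = 39.26 m/s, rpm = 6407 → n = rpm/60 = 106.783333 rev/s
J = V / (n·D) = 39.26 / (106.783333 × 1.841) = 0.199707
regime bands: climb J<0.2757 | cruise [0.2757, 0.5513) | windmill J≥0.5513
J = 0.1997 → climb

J = 0.1997, regime = climb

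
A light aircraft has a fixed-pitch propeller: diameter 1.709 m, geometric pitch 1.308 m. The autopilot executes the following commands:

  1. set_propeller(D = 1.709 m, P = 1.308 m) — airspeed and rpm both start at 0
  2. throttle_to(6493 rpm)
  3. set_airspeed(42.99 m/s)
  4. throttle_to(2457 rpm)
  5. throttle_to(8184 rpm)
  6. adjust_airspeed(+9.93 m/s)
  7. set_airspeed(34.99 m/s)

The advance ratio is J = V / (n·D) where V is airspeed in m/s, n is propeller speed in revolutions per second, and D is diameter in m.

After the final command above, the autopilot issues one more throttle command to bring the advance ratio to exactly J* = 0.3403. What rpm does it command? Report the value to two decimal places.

set_propeller: D = 1.709 m, P = 1.308 m (p = P/D = 0.765360); state ← (V=0, rpm=0)
throttle_to(6493): rpm ← 6493
set_airspeed(42.99): V ← 42.99 m/s
throttle_to(2457): rpm ← 2457
throttle_to(8184): rpm ← 8184
adjust_airspeed(+9.93): V ← 42.99 +9.93 = 52.92 m/s
set_airspeed(34.99): V ← 34.99 m/s
final state: V = 34.99 m/s, rpm = 8184 → n = rpm/60 = 136.400000 rev/s
target J* = 0.3403; solve J* = V/(n·D) for n: n = V/(J*·D) = 34.99/(0.3403 × 1.709) = 60.164447 rev/s
rpm = 60·n = 3609.866832

rpm = 3609.87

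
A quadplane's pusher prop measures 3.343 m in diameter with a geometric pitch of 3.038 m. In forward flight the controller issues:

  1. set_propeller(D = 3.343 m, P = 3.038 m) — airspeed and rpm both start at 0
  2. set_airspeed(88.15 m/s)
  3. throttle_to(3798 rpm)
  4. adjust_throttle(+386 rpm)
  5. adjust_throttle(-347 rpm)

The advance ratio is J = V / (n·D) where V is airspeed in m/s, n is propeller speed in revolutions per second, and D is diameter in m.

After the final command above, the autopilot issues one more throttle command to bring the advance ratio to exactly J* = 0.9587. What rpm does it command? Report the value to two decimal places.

rpm = 1650.27

set_propeller: D = 3.343 m, P = 3.038 m (p = P/D = 0.908765); state ← (V=0, rpm=0)
set_airspeed(88.15): V ← 88.15 m/s
throttle_to(3798): rpm ← 3798
adjust_throttle(+386): rpm ← 3798 +386 = 4184
adjust_throttle(-347): rpm ← 4184 -347 = 3837
final state: V = 88.15 m/s, rpm = 3837 → n = rpm/60 = 63.950000 rev/s
target J* = 0.9587; solve J* = V/(n·D) for n: n = V/(J*·D) = 88.15/(0.9587 × 3.343) = 27.504466 rev/s
rpm = 60·n = 1650.267942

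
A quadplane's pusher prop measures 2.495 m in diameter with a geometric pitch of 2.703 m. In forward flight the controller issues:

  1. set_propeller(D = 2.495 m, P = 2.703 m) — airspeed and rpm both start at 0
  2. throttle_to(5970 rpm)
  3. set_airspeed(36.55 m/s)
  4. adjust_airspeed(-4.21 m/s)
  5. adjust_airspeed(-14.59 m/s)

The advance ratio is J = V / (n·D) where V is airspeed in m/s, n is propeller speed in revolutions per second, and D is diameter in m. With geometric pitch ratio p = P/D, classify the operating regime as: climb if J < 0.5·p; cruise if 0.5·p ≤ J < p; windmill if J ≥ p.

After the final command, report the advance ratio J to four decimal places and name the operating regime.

J = 0.0715, regime = climb

set_propeller: D = 2.495 m, P = 2.703 m (p = P/D = 1.083367); state ← (V=0, rpm=0)
throttle_to(5970): rpm ← 5970
set_airspeed(36.55): V ← 36.55 m/s
adjust_airspeed(-4.21): V ← 36.55 -4.21 = 32.34 m/s
adjust_airspeed(-14.59): V ← 32.34 -14.59 = 17.75 m/s
final state: V = 17.75 m/s, rpm = 5970 → n = rpm/60 = 99.500000 rev/s
J = V / (n·D) = 17.75 / (99.500000 × 2.495) = 0.071500
regime bands: climb J<0.5417 | cruise [0.5417, 1.0834) | windmill J≥1.0834
J = 0.0715 → climb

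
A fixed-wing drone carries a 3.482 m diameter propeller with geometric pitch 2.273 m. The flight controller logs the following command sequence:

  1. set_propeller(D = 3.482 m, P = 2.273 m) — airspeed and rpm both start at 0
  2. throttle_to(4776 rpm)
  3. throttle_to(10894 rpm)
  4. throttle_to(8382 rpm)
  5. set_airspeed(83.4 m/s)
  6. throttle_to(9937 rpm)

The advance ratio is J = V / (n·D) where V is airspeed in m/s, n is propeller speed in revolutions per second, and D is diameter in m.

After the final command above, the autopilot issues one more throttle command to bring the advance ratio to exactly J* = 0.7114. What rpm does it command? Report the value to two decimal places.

rpm = 2020.11

set_propeller: D = 3.482 m, P = 2.273 m (p = P/D = 0.652786); state ← (V=0, rpm=0)
throttle_to(4776): rpm ← 4776
throttle_to(10894): rpm ← 10894
throttle_to(8382): rpm ← 8382
set_airspeed(83.4): V ← 83.4 m/s
throttle_to(9937): rpm ← 9937
final state: V = 83.4 m/s, rpm = 9937 → n = rpm/60 = 165.616667 rev/s
target J* = 0.7114; solve J* = V/(n·D) for n: n = V/(J*·D) = 83.4/(0.7114 × 3.482) = 33.668473 rev/s
rpm = 60·n = 2020.108395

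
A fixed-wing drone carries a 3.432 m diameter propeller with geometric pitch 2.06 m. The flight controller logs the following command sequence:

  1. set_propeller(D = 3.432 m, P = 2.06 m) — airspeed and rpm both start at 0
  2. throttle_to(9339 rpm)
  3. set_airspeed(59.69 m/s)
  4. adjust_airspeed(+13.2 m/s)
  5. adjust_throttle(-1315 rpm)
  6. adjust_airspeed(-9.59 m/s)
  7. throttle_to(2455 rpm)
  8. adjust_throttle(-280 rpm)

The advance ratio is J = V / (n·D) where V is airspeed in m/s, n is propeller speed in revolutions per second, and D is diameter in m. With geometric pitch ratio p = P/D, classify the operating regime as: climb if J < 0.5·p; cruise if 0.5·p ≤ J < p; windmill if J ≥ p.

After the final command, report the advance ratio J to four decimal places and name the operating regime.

set_propeller: D = 3.432 m, P = 2.06 m (p = P/D = 0.600233); state ← (V=0, rpm=0)
throttle_to(9339): rpm ← 9339
set_airspeed(59.69): V ← 59.69 m/s
adjust_airspeed(+13.2): V ← 59.69 +13.2 = 72.89 m/s
adjust_throttle(-1315): rpm ← 9339 -1315 = 8024
adjust_airspeed(-9.59): V ← 72.89 -9.59 = 63.3 m/s
throttle_to(2455): rpm ← 2455
adjust_throttle(-280): rpm ← 2455 -280 = 2175
final state: V = 63.3 m/s, rpm = 2175 → n = rpm/60 = 36.250000 rev/s
J = V / (n·D) = 63.3 / (36.250000 × 3.432) = 0.508802
regime bands: climb J<0.3001 | cruise [0.3001, 0.6002) | windmill J≥0.6002
J = 0.5088 → cruise

J = 0.5088, regime = cruise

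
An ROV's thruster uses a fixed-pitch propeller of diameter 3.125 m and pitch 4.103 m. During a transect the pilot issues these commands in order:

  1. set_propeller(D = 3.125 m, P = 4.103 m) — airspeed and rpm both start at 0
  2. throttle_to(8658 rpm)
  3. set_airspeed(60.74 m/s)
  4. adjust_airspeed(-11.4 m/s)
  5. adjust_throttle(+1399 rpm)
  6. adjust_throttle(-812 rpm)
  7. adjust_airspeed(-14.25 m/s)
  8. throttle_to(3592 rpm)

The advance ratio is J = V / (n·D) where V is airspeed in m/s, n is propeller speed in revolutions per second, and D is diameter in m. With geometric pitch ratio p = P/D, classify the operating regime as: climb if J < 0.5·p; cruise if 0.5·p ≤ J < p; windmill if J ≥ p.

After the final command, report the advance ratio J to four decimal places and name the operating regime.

set_propeller: D = 3.125 m, P = 4.103 m (p = P/D = 1.312960); state ← (V=0, rpm=0)
throttle_to(8658): rpm ← 8658
set_airspeed(60.74): V ← 60.74 m/s
adjust_airspeed(-11.4): V ← 60.74 -11.4 = 49.34 m/s
adjust_throttle(+1399): rpm ← 8658 +1399 = 10057
adjust_throttle(-812): rpm ← 10057 -812 = 9245
adjust_airspeed(-14.25): V ← 49.34 -14.25 = 35.09 m/s
throttle_to(3592): rpm ← 3592
final state: V = 35.09 m/s, rpm = 3592 → n = rpm/60 = 59.866667 rev/s
J = V / (n·D) = 35.09 / (59.866667 × 3.125) = 0.187563
regime bands: climb J<0.6565 | cruise [0.6565, 1.3130) | windmill J≥1.3130
J = 0.1876 → climb

J = 0.1876, regime = climb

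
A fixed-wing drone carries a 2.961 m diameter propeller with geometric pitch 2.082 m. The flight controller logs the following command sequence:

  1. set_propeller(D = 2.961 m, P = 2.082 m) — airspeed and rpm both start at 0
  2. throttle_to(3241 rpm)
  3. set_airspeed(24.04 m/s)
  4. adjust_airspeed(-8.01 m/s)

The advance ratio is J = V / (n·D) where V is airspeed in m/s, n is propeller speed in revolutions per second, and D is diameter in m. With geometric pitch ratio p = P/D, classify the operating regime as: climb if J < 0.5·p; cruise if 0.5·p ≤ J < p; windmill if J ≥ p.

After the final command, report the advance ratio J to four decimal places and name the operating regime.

J = 0.1002, regime = climb

set_propeller: D = 2.961 m, P = 2.082 m (p = P/D = 0.703141); state ← (V=0, rpm=0)
throttle_to(3241): rpm ← 3241
set_airspeed(24.04): V ← 24.04 m/s
adjust_airspeed(-8.01): V ← 24.04 -8.01 = 16.03 m/s
final state: V = 16.03 m/s, rpm = 3241 → n = rpm/60 = 54.016667 rev/s
J = V / (n·D) = 16.03 / (54.016667 × 2.961) = 0.100223
regime bands: climb J<0.3516 | cruise [0.3516, 0.7031) | windmill J≥0.7031
J = 0.1002 → climb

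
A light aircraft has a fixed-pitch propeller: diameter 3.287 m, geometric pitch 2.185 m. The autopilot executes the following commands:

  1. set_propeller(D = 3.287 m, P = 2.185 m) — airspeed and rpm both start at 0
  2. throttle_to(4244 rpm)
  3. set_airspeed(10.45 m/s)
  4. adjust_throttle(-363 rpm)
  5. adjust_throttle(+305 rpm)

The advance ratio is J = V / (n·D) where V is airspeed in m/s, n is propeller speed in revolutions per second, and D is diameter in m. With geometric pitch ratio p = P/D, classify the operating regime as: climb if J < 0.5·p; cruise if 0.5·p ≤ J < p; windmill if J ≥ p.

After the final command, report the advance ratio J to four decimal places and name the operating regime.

set_propeller: D = 3.287 m, P = 2.185 m (p = P/D = 0.664740); state ← (V=0, rpm=0)
throttle_to(4244): rpm ← 4244
set_airspeed(10.45): V ← 10.45 m/s
adjust_throttle(-363): rpm ← 4244 -363 = 3881
adjust_throttle(+305): rpm ← 3881 +305 = 4186
final state: V = 10.45 m/s, rpm = 4186 → n = rpm/60 = 69.766667 rev/s
J = V / (n·D) = 10.45 / (69.766667 × 3.287) = 0.045569
regime bands: climb J<0.3324 | cruise [0.3324, 0.6647) | windmill J≥0.6647
J = 0.0456 → climb

J = 0.0456, regime = climb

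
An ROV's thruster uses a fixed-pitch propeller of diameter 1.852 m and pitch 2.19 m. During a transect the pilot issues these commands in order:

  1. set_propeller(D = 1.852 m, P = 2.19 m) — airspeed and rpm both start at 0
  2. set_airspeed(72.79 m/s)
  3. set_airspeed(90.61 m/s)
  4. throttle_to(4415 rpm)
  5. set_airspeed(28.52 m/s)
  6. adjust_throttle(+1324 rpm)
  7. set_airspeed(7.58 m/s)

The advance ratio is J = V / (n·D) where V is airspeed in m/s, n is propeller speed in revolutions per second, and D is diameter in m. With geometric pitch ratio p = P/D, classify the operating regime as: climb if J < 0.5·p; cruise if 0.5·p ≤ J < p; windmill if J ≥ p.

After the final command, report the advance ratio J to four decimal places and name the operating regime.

set_propeller: D = 1.852 m, P = 2.19 m (p = P/D = 1.182505); state ← (V=0, rpm=0)
set_airspeed(72.79): V ← 72.79 m/s
set_airspeed(90.61): V ← 90.61 m/s
throttle_to(4415): rpm ← 4415
set_airspeed(28.52): V ← 28.52 m/s
adjust_throttle(+1324): rpm ← 4415 +1324 = 5739
set_airspeed(7.58): V ← 7.58 m/s
final state: V = 7.58 m/s, rpm = 5739 → n = rpm/60 = 95.650000 rev/s
J = V / (n·D) = 7.58 / (95.650000 × 1.852) = 0.042790
regime bands: climb J<0.5913 | cruise [0.5913, 1.1825) | windmill J≥1.1825
J = 0.0428 → climb

J = 0.0428, regime = climb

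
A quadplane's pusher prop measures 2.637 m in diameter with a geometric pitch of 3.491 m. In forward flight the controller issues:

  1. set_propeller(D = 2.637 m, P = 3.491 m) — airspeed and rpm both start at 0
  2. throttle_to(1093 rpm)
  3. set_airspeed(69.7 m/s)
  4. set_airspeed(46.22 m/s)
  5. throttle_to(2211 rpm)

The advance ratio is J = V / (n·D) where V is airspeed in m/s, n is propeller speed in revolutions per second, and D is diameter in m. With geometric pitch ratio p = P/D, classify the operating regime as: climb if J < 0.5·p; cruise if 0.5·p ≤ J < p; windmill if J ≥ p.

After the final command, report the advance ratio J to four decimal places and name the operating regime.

J = 0.4756, regime = climb

set_propeller: D = 2.637 m, P = 3.491 m (p = P/D = 1.323853); state ← (V=0, rpm=0)
throttle_to(1093): rpm ← 1093
set_airspeed(69.7): V ← 69.7 m/s
set_airspeed(46.22): V ← 46.22 m/s
throttle_to(2211): rpm ← 2211
final state: V = 46.22 m/s, rpm = 2211 → n = rpm/60 = 36.850000 rev/s
J = V / (n·D) = 46.22 / (36.850000 × 2.637) = 0.475644
regime bands: climb J<0.6619 | cruise [0.6619, 1.3239) | windmill J≥1.3239
J = 0.4756 → climb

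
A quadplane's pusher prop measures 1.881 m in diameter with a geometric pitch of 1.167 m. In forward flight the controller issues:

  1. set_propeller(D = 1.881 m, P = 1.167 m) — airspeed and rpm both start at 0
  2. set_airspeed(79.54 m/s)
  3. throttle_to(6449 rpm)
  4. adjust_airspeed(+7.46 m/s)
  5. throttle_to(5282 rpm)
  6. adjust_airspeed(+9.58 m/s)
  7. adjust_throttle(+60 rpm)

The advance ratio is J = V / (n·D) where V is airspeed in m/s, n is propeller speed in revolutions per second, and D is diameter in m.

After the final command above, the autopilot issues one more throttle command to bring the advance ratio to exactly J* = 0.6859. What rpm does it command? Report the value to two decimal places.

rpm = 4491.47

set_propeller: D = 1.881 m, P = 1.167 m (p = P/D = 0.620415); state ← (V=0, rpm=0)
set_airspeed(79.54): V ← 79.54 m/s
throttle_to(6449): rpm ← 6449
adjust_airspeed(+7.46): V ← 79.54 +7.46 = 87 m/s
throttle_to(5282): rpm ← 5282
adjust_airspeed(+9.58): V ← 87 +9.58 = 96.58 m/s
adjust_throttle(+60): rpm ← 5282 +60 = 5342
final state: V = 96.58 m/s, rpm = 5342 → n = rpm/60 = 89.033333 rev/s
target J* = 0.6859; solve J* = V/(n·D) for n: n = V/(J*·D) = 96.58/(0.6859 × 1.881) = 74.857894 rev/s
rpm = 60·n = 4491.473618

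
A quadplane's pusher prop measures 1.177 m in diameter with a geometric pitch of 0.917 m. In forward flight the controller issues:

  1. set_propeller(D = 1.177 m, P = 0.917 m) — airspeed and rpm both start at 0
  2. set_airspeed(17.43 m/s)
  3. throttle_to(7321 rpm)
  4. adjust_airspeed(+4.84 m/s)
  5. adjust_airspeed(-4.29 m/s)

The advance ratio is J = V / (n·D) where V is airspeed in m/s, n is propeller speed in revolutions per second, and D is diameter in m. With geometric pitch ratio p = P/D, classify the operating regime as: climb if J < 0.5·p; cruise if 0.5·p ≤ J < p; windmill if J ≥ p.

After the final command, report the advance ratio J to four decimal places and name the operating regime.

set_propeller: D = 1.177 m, P = 0.917 m (p = P/D = 0.779099); state ← (V=0, rpm=0)
set_airspeed(17.43): V ← 17.43 m/s
throttle_to(7321): rpm ← 7321
adjust_airspeed(+4.84): V ← 17.43 +4.84 = 22.27 m/s
adjust_airspeed(-4.29): V ← 22.27 -4.29 = 17.98 m/s
final state: V = 17.98 m/s, rpm = 7321 → n = rpm/60 = 122.016667 rev/s
J = V / (n·D) = 17.98 / (122.016667 × 1.177) = 0.125197
regime bands: climb J<0.3895 | cruise [0.3895, 0.7791) | windmill J≥0.7791
J = 0.1252 → climb

J = 0.1252, regime = climb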